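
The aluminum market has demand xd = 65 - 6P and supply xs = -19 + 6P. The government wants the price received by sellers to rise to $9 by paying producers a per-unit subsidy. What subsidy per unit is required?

Required subsidy s = $4 per unit

At a seller price of 9, quantity supplied is -19 + 6·9 = 35.
Buyers absorb 35 only when they pay Pb with 65 − 6·Pb = 35, i.e. Pb = 5.
s = Ps − Pb = 9 − 5 = 4.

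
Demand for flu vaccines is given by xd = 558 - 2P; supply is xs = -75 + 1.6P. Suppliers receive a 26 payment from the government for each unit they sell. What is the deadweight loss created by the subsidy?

Pre-subsidy: 558 - 2P = -75 + 1.6P gives P* = 1055/6, x* = 619/3.
With the subsidy, sellers receive Ps = Pb + 26 for each unit, where Pb is the price buyers pay.
Supply in terms of Pb becomes xs = -75 + 1.6(Pb + 26) = -33.4 + 1.6Pb. Setting this equal to demand: 558 - 2Pb = -33.4 + 1.6Pb, so Pb = 2957/18.
Sellers receive Ps = 2957/18 + 26 = 3425/18; x' = 558 − 2·(2957/18) = 2065/9.
The subsidy expands output by 2065/9 − 619/3 = 208/9 past the efficient level; on those units the gap between marginal cost and willingness to pay runs from 0 up to 26.
DWL = ½ × 26 × 208/9 = 2704/9.

Deadweight loss = 2704/9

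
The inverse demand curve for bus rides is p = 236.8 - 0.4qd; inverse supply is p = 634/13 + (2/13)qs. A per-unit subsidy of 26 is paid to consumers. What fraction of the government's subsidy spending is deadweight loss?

DWL / government spending = 845/13912

Pre-subsidy: 236.8 - 0.4q = 634/13 + (2/13)q gives q* = 339.5 and p* = 101.
With the rebate, buyers effectively pay pb = ps − 26, where ps is the price sellers receive.
On the curves, pb = 236.8 - 0.4q and ps = 634/13 + (2/13)q; the wedge ps − pb = 26 gives 634/13 + (2/13)q − (236.8 - 0.4q) = 26, so q' = 3478/9.
Then pb = 236.8 − 0.4·(3478/9) = 740/9 and ps = 634/13 + (2/13)·(3478/9) = 974/9.
ΔCS = ½(339.5 + 3478/9)(101 − 740/9) = 2208323/324; ΔPS = ½(339.5 + 3478/9)(974/9 − 101) = 849355/324.
Government spending = 26 × 3478/9 = 90428/9.
DWL = ½ × 26 × (3478/9 − 339.5) = 10985/18; fraction = (10985/18) / (90428/9) = 845/13912.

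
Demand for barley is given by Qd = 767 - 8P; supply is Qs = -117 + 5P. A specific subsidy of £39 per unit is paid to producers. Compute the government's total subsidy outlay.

Government cost = £13377

Pre-subsidy: 767 - 8P = -117 + 5P gives P* = 68, Q* = 223.
With the subsidy, sellers receive Ps = Pb + 39 for each unit, where Pb is the price buyers pay.
Supply in terms of Pb becomes Qs = -117 + 5(Pb + 39) = 78 + 5Pb. Setting this equal to demand: 767 - 8Pb = 78 + 5Pb, so Pb = 53.
Sellers receive Ps = 53 + 39 = 92; Q' = 767 − 8·53 = 343.
Government outlay = subsidy × quantity = 39 × 343 = 13377.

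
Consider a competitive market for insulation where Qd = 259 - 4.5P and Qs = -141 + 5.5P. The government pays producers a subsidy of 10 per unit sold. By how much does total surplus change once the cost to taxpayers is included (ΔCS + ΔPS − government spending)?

Net change in total surplus = -123.75

Pre-subsidy: 259 - 4.5P = -141 + 5.5P gives P* = 40, Q* = 79.
With the subsidy, sellers receive Ps = Pb + 10 for each unit, where Pb is the price buyers pay.
Supply in terms of Pb becomes Qs = -141 + 5.5(Pb + 10) = -86 + 5.5Pb. Setting this equal to demand: 259 - 4.5Pb = -86 + 5.5Pb, so Pb = 34.5.
Sellers receive Ps = 34.5 + 10 = 44.5; Q' = 259 − 4.5·34.5 = 103.75.
ΔCS = ½(79 + 103.75)(40 − 34.5) = 502.5625; ΔPS = ½(79 + 103.75)(44.5 − 40) = 411.1875.
Government spending = 10 × 103.75 = 1037.5.
Net change = 502.5625 + 411.1875 − 1037.5 = -123.75. The loss equals the DWL triangle ½·10·24.75.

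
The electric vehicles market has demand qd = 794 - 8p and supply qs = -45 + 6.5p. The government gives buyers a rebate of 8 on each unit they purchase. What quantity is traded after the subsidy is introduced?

Pre-subsidy: 794 - 8p = -45 + 6.5p gives p* = 1678/29, q* = 9602/29.
With the rebate, buyers effectively pay pb = ps − 8, where ps is the price sellers receive.
Demand in terms of ps becomes qd = 794 − 8(ps − 8) = 858 - 8ps. Setting this equal to supply: 858 - 8ps = -45 + 6.5ps, so ps = 1806/29.
Buyers pay pb = 1806/29 − 8 = 1574/29; q' = -45 + 6.5·(1806/29) = 10434/29.

q' = 10434/29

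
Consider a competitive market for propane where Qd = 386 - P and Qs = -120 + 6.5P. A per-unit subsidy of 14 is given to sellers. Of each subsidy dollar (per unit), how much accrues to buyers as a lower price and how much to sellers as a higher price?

Buyers gain 182/15 per unit; sellers gain 28/15 per unit

Pre-subsidy: 386 - P = -120 + 6.5P gives P* = 1012/15, Q* = 4778/15.
With the subsidy, sellers receive Ps = Pb + 14 for each unit, where Pb is the price buyers pay.
Supply in terms of Pb becomes Qs = -120 + 6.5(Pb + 14) = -29 + 6.5Pb. Setting this equal to demand: 386 - Pb = -29 + 6.5Pb, so Pb = 166/3.
Sellers receive Ps = 166/3 + 14 = 208/3; Q' = 386 − 1·(166/3) = 992/3.
Buyers' price falls by P* − Pb = 1012/15 − 166/3 = 182/15; sellers' price rises by Ps − P* = 208/3 − 1012/15 = 28/15.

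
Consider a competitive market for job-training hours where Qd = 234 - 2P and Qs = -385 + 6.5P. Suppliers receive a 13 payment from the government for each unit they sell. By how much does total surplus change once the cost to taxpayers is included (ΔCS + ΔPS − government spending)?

Pre-subsidy: 234 - 2P = -385 + 6.5P gives P* = 1238/17, Q* = 1502/17.
With the subsidy, sellers receive Ps = Pb + 13 for each unit, where Pb is the price buyers pay.
Supply in terms of Pb becomes Qs = -385 + 6.5(Pb + 13) = -300.5 + 6.5Pb. Setting this equal to demand: 234 - 2Pb = -300.5 + 6.5Pb, so Pb = 1069/17.
Sellers receive Ps = 1069/17 + 13 = 1290/17; Q' = 234 − 2·(1069/17) = 1840/17.
ΔCS = ½(1502/17 + 1840/17)(1238/17 − 1069/17) = 282399/289; ΔPS = ½(1502/17 + 1840/17)(1290/17 − 1238/17) = 86892/289.
Government spending = 13 × 1840/17 = 23920/17.
Net change = 282399/289 + 86892/289 − 23920/17 = -2197/17. The loss equals the DWL triangle ½·13·338/17.

Net change in total surplus = -2197/17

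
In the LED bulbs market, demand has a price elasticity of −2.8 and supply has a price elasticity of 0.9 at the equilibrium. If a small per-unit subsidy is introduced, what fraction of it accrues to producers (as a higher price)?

Producer share = 28/37

For a small subsidy around the equilibrium, the benefit split depends on the relative slopes, which at a point are proportional to the elasticities.
Buyer share = εs/(εs + |εd|) = 0.9/(0.9 + 2.8) = 9/37; seller share = |εd|/(εs + |εd|) = 28/37.
So producers capture 28/37 of the subsidy.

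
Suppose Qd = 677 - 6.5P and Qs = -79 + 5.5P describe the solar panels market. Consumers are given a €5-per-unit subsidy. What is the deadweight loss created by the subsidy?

Pre-subsidy: 677 - 6.5P = -79 + 5.5P gives P* = 63, Q* = 267.5.
With the rebate, buyers effectively pay Pb = Ps − 5, where Ps is the price sellers receive.
Demand in terms of Ps becomes Qd = 677 − 6.5(Ps − 5) = 709.5 - 6.5Ps. Setting this equal to supply: 709.5 - 6.5Ps = -79 + 5.5Ps, so Ps = 1577/24.
Buyers pay Pb = 1577/24 − 5 = 1457/24; Q' = -79 + 5.5·(1577/24) = 13555/48.
The subsidy expands output by 13555/48 − 267.5 = 715/48 past the efficient level; on those units the gap between marginal cost and willingness to pay runs from 0 up to 5.
DWL = ½ × 5 × 715/48 = 3575/96.

Deadweight loss = 3575/96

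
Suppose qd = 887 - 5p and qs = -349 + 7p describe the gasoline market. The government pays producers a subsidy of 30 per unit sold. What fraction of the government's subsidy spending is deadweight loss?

DWL / government spending = 175/1838

Pre-subsidy: 887 - 5p = -349 + 7p gives p* = 103, q* = 372.
With the subsidy, sellers receive ps = pb + 30 for each unit, where pb is the price buyers pay.
Supply in terms of pb becomes qs = -349 + 7(pb + 30) = -139 + 7pb. Setting this equal to demand: 887 - 5pb = -139 + 7pb, so pb = 85.5.
Sellers receive ps = 85.5 + 30 = 115.5; q' = 887 − 5·85.5 = 459.5.
ΔCS = ½(372 + 459.5)(103 − 85.5) = 7275.625; ΔPS = ½(372 + 459.5)(115.5 − 103) = 5196.875.
Government spending = 30 × 459.5 = 13785.
DWL = ½ × 30 × (459.5 − 372) = 1312.5; fraction = 1312.5 / 13785 = 175/1838.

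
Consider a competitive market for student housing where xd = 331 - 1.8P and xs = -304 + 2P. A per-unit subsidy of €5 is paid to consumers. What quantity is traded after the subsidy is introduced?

x' = 664/19

Pre-subsidy: 331 - 1.8P = -304 + 2P gives P* = 3175/19, x* = 574/19.
With the rebate, buyers effectively pay Pb = Ps − 5, where Ps is the price sellers receive.
Demand in terms of Ps becomes xd = 331 − 1.8(Ps − 5) = 340 - 1.8Ps. Setting this equal to supply: 340 - 1.8Ps = -304 + 2Ps, so Ps = 3220/19.
Buyers pay Pb = 3220/19 − 5 = 3125/19; x' = -304 + 2·(3220/19) = 664/19.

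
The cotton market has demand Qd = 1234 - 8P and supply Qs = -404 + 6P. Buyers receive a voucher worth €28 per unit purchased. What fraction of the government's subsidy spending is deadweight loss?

Pre-subsidy: 1234 - 8P = -404 + 6P gives P* = 117, Q* = 298.
With the rebate, buyers effectively pay Pb = Ps − 28, where Ps is the price sellers receive.
Demand in terms of Ps becomes Qd = 1234 − 8(Ps − 28) = 1458 - 8Ps. Setting this equal to supply: 1458 - 8Ps = -404 + 6Ps, so Ps = 133.
Buyers pay Pb = 133 − 28 = 105; Q' = -404 + 6·133 = 394.
ΔCS = ½(298 + 394)(117 − 105) = 4152; ΔPS = ½(298 + 394)(133 − 117) = 5536.
Government spending = 28 × 394 = 11032.
DWL = ½ × 28 × (394 − 298) = 1344; fraction = 1344 / 11032 = 24/197.

DWL / government spending = 24/197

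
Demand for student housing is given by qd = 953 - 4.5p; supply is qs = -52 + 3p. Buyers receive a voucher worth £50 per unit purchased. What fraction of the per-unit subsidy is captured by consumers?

Consumer share = 0.4

Pre-subsidy: 953 - 4.5p = -52 + 3p gives p* = 134, q* = 350.
With the rebate, buyers effectively pay pb = ps − 50, where ps is the price sellers receive.
Demand in terms of ps becomes qd = 953 − 4.5(ps − 50) = 1178 - 4.5ps. Setting this equal to supply: 1178 - 4.5ps = -52 + 3ps, so ps = 164.
Buyers pay pb = 164 − 50 = 114; q' = -52 + 3·164 = 440.
Buyers' price falls by p* − pb = 134 − 114 = 20; sellers' price rises by ps − p* = 164 − 134 = 30.
So consumers capture 20/50 = 0.4 of each unit of subsidy.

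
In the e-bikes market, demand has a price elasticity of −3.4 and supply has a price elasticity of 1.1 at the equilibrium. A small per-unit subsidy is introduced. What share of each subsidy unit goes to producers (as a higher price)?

Producer share = 34/45

For a small subsidy around the equilibrium, the benefit split depends on the relative slopes, which at a point are proportional to the elasticities.
Buyer share = εs/(εs + |εd|) = 1.1/(1.1 + 3.4) = 11/45; seller share = |εd|/(εs + |εd|) = 34/45.
So producers capture 34/45 of the subsidy.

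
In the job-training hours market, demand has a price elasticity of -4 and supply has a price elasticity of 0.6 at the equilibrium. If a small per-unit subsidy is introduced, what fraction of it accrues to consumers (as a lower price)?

For a small subsidy around the equilibrium, the benefit split depends on the relative slopes, which at a point are proportional to the elasticities.
Buyer share = εs/(εs + |εd|) = 0.6/(0.6 + 4) = 3/23; seller share = |εd|/(εs + |εd|) = 20/23.

Consumer share = 3/23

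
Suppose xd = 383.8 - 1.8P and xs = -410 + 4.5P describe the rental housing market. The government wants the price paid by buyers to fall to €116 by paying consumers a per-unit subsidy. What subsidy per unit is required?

At a buyer price of 116, quantity demanded is 383.8 − 1.8·116 = 175.
Sellers supply 175 only when they receive Ps with -410 + 4.5·Ps = 175, i.e. Ps = 130.
s = Ps − Pb = 130 − 116 = 14.

Required subsidy s = €14 per unit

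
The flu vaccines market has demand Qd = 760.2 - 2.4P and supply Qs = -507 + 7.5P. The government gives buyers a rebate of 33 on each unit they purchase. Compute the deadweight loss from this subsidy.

Pre-subsidy: 760.2 - 2.4P = -507 + 7.5P gives P* = 128, Q* = 453.
With the rebate, buyers effectively pay Pb = Ps − 33, where Ps is the price sellers receive.
Demand in terms of Ps becomes Qd = 760.2 − 2.4(Ps − 33) = 839.4 - 2.4Ps. Setting this equal to supply: 839.4 - 2.4Ps = -507 + 7.5Ps, so Ps = 136.
Buyers pay Pb = 136 − 33 = 103; Q' = -507 + 7.5·136 = 513.
The subsidy expands output by 513 − 453 = 60 past the efficient level; on those units the gap between marginal cost and willingness to pay runs from 0 up to 33.
DWL = ½ × 33 × 60 = 990.

Deadweight loss = 990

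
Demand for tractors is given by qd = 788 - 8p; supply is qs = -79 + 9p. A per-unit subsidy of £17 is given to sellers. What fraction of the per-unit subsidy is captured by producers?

Producer share = 8/17

Pre-subsidy: 788 - 8p = -79 + 9p gives p* = 51, q* = 380.
With the subsidy, sellers receive ps = pb + 17 for each unit, where pb is the price buyers pay.
Supply in terms of pb becomes qs = -79 + 9(pb + 17) = 74 + 9pb. Setting this equal to demand: 788 - 8pb = 74 + 9pb, so pb = 42.
Sellers receive ps = 42 + 17 = 59; q' = 788 − 8·42 = 452.
Buyers' price falls by p* − pb = 51 − 42 = 9; sellers' price rises by ps − p* = 59 − 51 = 8.
So producers capture 8/17 = 8/17 of each unit of subsidy.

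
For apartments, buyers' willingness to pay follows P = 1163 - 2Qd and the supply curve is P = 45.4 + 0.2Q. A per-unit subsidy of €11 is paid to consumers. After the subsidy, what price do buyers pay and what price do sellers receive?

Pre-subsidy: 1163 - 2Q = 45.4 + 0.2Q gives Q* = 508 and P* = 147.
With the rebate, buyers effectively pay Pb = Ps − 11, where Ps is the price sellers receive.
On the curves, Pb = 1163 - 2Q and Ps = 45.4 + 0.2Q; the wedge Ps − Pb = 11 gives 45.4 + 0.2Q − (1163 - 2Q) = 11, so Q' = 513.
Then Pb = 1163 − 2·513 = 137 and Ps = 45.4 + 0.2·513 = 148.

Buyers pay €137; sellers receive €148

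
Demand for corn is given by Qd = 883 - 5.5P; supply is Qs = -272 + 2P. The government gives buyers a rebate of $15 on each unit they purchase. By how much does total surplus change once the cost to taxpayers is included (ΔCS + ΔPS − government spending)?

Net change in total surplus = -$165

Pre-subsidy: 883 - 5.5P = -272 + 2P gives P* = 154, Q* = 36.
With the rebate, buyers effectively pay Pb = Ps − 15, where Ps is the price sellers receive.
Demand in terms of Ps becomes Qd = 883 − 5.5(Ps − 15) = 965.5 - 5.5Ps. Setting this equal to supply: 965.5 - 5.5Ps = -272 + 2Ps, so Ps = 165.
Buyers pay Pb = 165 − 15 = 150; Q' = -272 + 2·165 = 58.
ΔCS = ½(36 + 58)(154 − 150) = 188; ΔPS = ½(36 + 58)(165 − 154) = 517.
Government spending = 15 × 58 = 870.
Net change = 188 + 517 − 870 = -165. The loss equals the DWL triangle ½·15·22.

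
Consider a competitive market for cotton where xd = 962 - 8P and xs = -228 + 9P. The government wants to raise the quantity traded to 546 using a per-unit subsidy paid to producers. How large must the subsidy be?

At x = 546, invert demand for the buyer price: Pb = (962 − 546)/8 = 52; invert supply for the seller price: Ps = (546 − (-228))/9 = 86.
The subsidy must fill the gap: s = Ps − Pb = 86 − 52 = 34.

Required subsidy s = 34 per unit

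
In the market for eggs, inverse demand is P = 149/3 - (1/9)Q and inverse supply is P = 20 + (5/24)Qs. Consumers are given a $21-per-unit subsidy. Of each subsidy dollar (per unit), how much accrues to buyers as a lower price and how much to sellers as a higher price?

Buyers gain 168/23 per unit; sellers gain 315/23 per unit

Pre-subsidy: 149/3 - (1/9)Q = 20 + (5/24)Q gives Q* = 2136/23 and P* = 905/23.
With the rebate, buyers effectively pay Pb = Ps − 21, where Ps is the price sellers receive.
On the curves, Pb = 149/3 - (1/9)Q and Ps = 20 + (5/24)Q; the wedge Ps − Pb = 21 gives 20 + (5/24)Q − (149/3 - (1/9)Q) = 21, so Q' = 3648/23.
Then Pb = 149/3 − (1/9)·(3648/23) = 737/23 and Ps = 20 + (5/24)·(3648/23) = 1220/23.
Buyers' price falls by P* − Pb = 905/23 − 737/23 = 168/23; sellers' price rises by Ps − P* = 1220/23 − 905/23 = 315/23.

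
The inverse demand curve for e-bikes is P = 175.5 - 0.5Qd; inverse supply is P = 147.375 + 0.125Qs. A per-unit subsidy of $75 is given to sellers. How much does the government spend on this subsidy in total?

Government cost = $12375

Pre-subsidy: 175.5 - 0.5Q = 147.375 + 0.125Q gives Q* = 45 and P* = 153.
With the subsidy, sellers receive Ps = Pb + 75 for each unit, where Pb is the price buyers pay.
On the curves, Pb = 175.5 - 0.5Q and Ps = 147.375 + 0.125Q; the wedge Ps − Pb = 75 gives 147.375 + 0.125Q − (175.5 - 0.5Q) = 75, so Q' = 165.
Then Pb = 175.5 − 0.5·165 = 93 and Ps = 147.375 + 0.125·165 = 168.
Government outlay = subsidy × quantity = 75 × 165 = 12375.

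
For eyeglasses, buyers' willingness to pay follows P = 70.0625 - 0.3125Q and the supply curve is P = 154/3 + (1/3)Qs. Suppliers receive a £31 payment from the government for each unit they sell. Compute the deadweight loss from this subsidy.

Deadweight loss = £744

Pre-subsidy: 70.0625 - 0.3125Q = 154/3 + (1/3)Q gives Q* = 29 and P* = 61.
With the subsidy, sellers receive Ps = Pb + 31 for each unit, where Pb is the price buyers pay.
On the curves, Pb = 70.0625 - 0.3125Q and Ps = 154/3 + (1/3)Q; the wedge Ps − Pb = 31 gives 154/3 + (1/3)Q − (70.0625 - 0.3125Q) = 31, so Q' = 77.
Then Pb = 70.0625 − 0.3125·77 = 46 and Ps = 154/3 + (1/3)·77 = 77.
The subsidy expands output by 77 − 29 = 48 past the efficient level; on those units the gap between marginal cost and willingness to pay runs from 0 up to 31.
DWL = ½ × 31 × 48 = 744.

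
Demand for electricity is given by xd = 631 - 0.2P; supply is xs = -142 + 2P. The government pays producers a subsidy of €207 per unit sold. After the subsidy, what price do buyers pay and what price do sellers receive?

Buyers pay 1795/11; sellers receive 4072/11

Pre-subsidy: 631 - 0.2P = -142 + 2P gives P* = 3865/11, x* = 6168/11.
With the subsidy, sellers receive Ps = Pb + 207 for each unit, where Pb is the price buyers pay.
Supply in terms of Pb becomes xs = -142 + 2(Pb + 207) = 272 + 2Pb. Setting this equal to demand: 631 - 0.2Pb = 272 + 2Pb, so Pb = 1795/11.
Sellers receive Ps = 1795/11 + 207 = 4072/11; x' = 631 − 0.2·(1795/11) = 6582/11.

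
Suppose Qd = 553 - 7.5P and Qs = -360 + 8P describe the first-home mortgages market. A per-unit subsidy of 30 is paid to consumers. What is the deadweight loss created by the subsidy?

Pre-subsidy: 553 - 7.5P = -360 + 8P gives P* = 1826/31, Q* = 3448/31.
With the rebate, buyers effectively pay Pb = Ps − 30, where Ps is the price sellers receive.
Demand in terms of Ps becomes Qd = 553 − 7.5(Ps − 30) = 778 - 7.5Ps. Setting this equal to supply: 778 - 7.5Ps = -360 + 8Ps, so Ps = 2276/31.
Buyers pay Pb = 2276/31 − 30 = 1346/31; Q' = -360 + 8·(2276/31) = 7048/31.
The subsidy expands output by 7048/31 − 3448/31 = 3600/31 past the efficient level; on those units the gap between marginal cost and willingness to pay runs from 0 up to 30.
DWL = ½ × 30 × 3600/31 = 54000/31.

Deadweight loss = 54000/31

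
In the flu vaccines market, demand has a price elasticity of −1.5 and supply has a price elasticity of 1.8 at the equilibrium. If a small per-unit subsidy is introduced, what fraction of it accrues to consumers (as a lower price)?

Consumer share = 6/11

For a small subsidy around the equilibrium, the benefit split depends on the relative slopes, which at a point are proportional to the elasticities.
Buyer share = εs/(εs + |εd|) = 1.8/(1.8 + 1.5) = 6/11; seller share = |εd|/(εs + |εd|) = 5/11.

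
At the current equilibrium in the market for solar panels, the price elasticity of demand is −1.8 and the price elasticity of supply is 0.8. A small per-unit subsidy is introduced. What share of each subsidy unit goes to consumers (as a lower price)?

For a small subsidy around the equilibrium, the benefit split depends on the relative slopes, which at a point are proportional to the elasticities.
Buyer share = εs/(εs + |εd|) = 0.8/(0.8 + 1.8) = 4/13; seller share = |εd|/(εs + |εd|) = 9/13.

Consumer share = 4/13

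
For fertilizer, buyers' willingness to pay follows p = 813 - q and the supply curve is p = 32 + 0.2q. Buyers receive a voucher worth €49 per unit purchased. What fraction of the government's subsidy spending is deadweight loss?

Pre-subsidy: 813 - q = 32 + 0.2q gives q* = 3905/6 and p* = 973/6.
With the rebate, buyers effectively pay pb = ps − 49, where ps is the price sellers receive.
On the curves, pb = 813 - q and ps = 32 + 0.2q; the wedge ps − pb = 49 gives 32 + 0.2q − (813 - q) = 49, so q' = 2075/3.
Then pb = 813 − 1·(2075/3) = 364/3 and ps = 32 + 0.2·(2075/3) = 511/3.
ΔCS = ½(3905/6 + 2075/3)(973/6 − 364/3) = 27409.375; ΔPS = ½(3905/6 + 2075/3)(511/3 − 973/6) = 5481.875.
Government spending = 49 × 2075/3 = 101675/3.
DWL = ½ × 49 × (2075/3 − 3905/6) = 12005/12; fraction = (12005/12) / (101675/3) = 49/1660.

DWL / government spending = 49/1660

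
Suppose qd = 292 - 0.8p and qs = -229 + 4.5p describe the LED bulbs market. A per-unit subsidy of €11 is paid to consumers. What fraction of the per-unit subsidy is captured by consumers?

Pre-subsidy: 292 - 0.8p = -229 + 4.5p gives p* = 5210/53, q* = 11308/53.
With the rebate, buyers effectively pay pb = ps − 11, where ps is the price sellers receive.
Demand in terms of ps becomes qd = 292 − 0.8(ps − 11) = 300.8 - 0.8ps. Setting this equal to supply: 300.8 - 0.8ps = -229 + 4.5ps, so ps = 5298/53.
Buyers pay pb = 5298/53 − 11 = 4715/53; q' = -229 + 4.5·(5298/53) = 11704/53.
Buyers' price falls by p* − pb = 5210/53 − 4715/53 = 495/53; sellers' price rises by ps − p* = 5298/53 − 5210/53 = 88/53.
So consumers capture (495/53)/11 = 45/53 of each unit of subsidy.

Consumer share = 45/53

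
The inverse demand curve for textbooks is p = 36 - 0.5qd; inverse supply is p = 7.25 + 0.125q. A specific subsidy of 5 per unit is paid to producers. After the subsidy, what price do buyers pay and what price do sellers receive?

Buyers pay 9; sellers receive 14

Pre-subsidy: 36 - 0.5q = 7.25 + 0.125q gives q* = 46 and p* = 13.
With the subsidy, sellers receive ps = pb + 5 for each unit, where pb is the price buyers pay.
On the curves, pb = 36 - 0.5q and ps = 7.25 + 0.125q; the wedge ps − pb = 5 gives 7.25 + 0.125q − (36 - 0.5q) = 5, so q' = 54.
Then pb = 36 − 0.5·54 = 9 and ps = 7.25 + 0.125·54 = 14.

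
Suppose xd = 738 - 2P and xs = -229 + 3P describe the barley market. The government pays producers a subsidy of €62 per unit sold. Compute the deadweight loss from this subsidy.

Deadweight loss = €2306.4

Pre-subsidy: 738 - 2P = -229 + 3P gives P* = 193.4, x* = 351.2.
With the subsidy, sellers receive Ps = Pb + 62 for each unit, where Pb is the price buyers pay.
Supply in terms of Pb becomes xs = -229 + 3(Pb + 62) = -43 + 3Pb. Setting this equal to demand: 738 - 2Pb = -43 + 3Pb, so Pb = 156.2.
Sellers receive Ps = 156.2 + 62 = 218.2; x' = 738 − 2·156.2 = 425.6.
The subsidy expands output by 425.6 − 351.2 = 74.4 past the efficient level; on those units the gap between marginal cost and willingness to pay runs from 0 up to 62.
DWL = ½ × 62 × 74.4 = 2306.4.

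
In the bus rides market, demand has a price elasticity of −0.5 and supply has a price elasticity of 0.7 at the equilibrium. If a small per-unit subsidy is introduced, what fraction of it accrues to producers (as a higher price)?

For a small subsidy around the equilibrium, the benefit split depends on the relative slopes, which at a point are proportional to the elasticities.
Buyer share = εs/(εs + |εd|) = 0.7/(0.7 + 0.5) = 7/12; seller share = |εd|/(εs + |εd|) = 5/12.
So producers capture 5/12 of the subsidy.

Producer share = 5/12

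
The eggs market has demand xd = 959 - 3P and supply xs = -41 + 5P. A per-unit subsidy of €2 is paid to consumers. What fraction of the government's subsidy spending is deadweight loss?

Pre-subsidy: 959 - 3P = -41 + 5P gives P* = 125, x* = 584.
With the rebate, buyers effectively pay Pb = Ps − 2, where Ps is the price sellers receive.
Demand in terms of Ps becomes xd = 959 − 3(Ps − 2) = 965 - 3Ps. Setting this equal to supply: 965 - 3Ps = -41 + 5Ps, so Ps = 125.75.
Buyers pay Pb = 125.75 − 2 = 123.75; x' = -41 + 5·125.75 = 587.75.
ΔCS = ½(584 + 587.75)(125 − 123.75) = 732.34375; ΔPS = ½(584 + 587.75)(125.75 − 125) = 439.40625.
Government spending = 2 × 587.75 = 1175.5.
DWL = ½ × 2 × (587.75 − 584) = 3.75; fraction = 3.75 / 1175.5 = 15/4702.

DWL / government spending = 15/4702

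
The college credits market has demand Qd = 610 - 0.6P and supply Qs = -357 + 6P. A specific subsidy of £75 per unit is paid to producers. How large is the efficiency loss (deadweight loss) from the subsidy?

Pre-subsidy: 610 - 0.6P = -357 + 6P gives P* = 4835/33, Q* = 5743/11.
With the subsidy, sellers receive Ps = Pb + 75 for each unit, where Pb is the price buyers pay.
Supply in terms of Pb becomes Qs = -357 + 6(Pb + 75) = 93 + 6Pb. Setting this equal to demand: 610 - 0.6Pb = 93 + 6Pb, so Pb = 235/3.
Sellers receive Ps = 235/3 + 75 = 460/3; Q' = 610 − 0.6·(235/3) = 563.
The subsidy expands output by 563 − 5743/11 = 450/11 past the efficient level; on those units the gap between marginal cost and willingness to pay runs from 0 up to 75.
DWL = ½ × 75 × 450/11 = 16875/11.

Deadweight loss = 16875/11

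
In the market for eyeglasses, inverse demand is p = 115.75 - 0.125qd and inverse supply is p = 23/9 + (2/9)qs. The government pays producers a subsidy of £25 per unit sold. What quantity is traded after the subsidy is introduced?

Pre-subsidy: 115.75 - 0.125q = 23/9 + (2/9)q gives q* = 326 and p* = 75.
With the subsidy, sellers receive ps = pb + 25 for each unit, where pb is the price buyers pay.
On the curves, pb = 115.75 - 0.125q and ps = 23/9 + (2/9)q; the wedge ps − pb = 25 gives 23/9 + (2/9)q − (115.75 - 0.125q) = 25, so q' = 398.
Then pb = 115.75 − 0.125·398 = 66 and ps = 23/9 + (2/9)·398 = 91.

q' = 398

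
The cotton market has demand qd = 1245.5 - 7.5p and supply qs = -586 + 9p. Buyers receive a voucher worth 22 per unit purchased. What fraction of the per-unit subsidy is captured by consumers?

Consumer share = 6/11

Pre-subsidy: 1245.5 - 7.5p = -586 + 9p gives p* = 111, q* = 413.
With the rebate, buyers effectively pay pb = ps − 22, where ps is the price sellers receive.
Demand in terms of ps becomes qd = 1245.5 − 7.5(ps − 22) = 1410.5 - 7.5ps. Setting this equal to supply: 1410.5 - 7.5ps = -586 + 9ps, so ps = 121.
Buyers pay pb = 121 − 22 = 99; q' = -586 + 9·121 = 503.
Buyers' price falls by p* − pb = 111 − 99 = 12; sellers' price rises by ps − p* = 121 − 111 = 10.
So consumers capture 12/22 = 6/11 of each unit of subsidy.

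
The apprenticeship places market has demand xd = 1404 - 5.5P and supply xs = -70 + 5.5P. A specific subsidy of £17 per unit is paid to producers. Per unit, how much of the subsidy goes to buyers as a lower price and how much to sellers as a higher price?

Buyers gain £8.5 per unit; sellers gain £8.5 per unit

Pre-subsidy: 1404 - 5.5P = -70 + 5.5P gives P* = 134, x* = 667.
With the subsidy, sellers receive Ps = Pb + 17 for each unit, where Pb is the price buyers pay.
Supply in terms of Pb becomes xs = -70 + 5.5(Pb + 17) = 23.5 + 5.5Pb. Setting this equal to demand: 1404 - 5.5Pb = 23.5 + 5.5Pb, so Pb = 125.5.
Sellers receive Ps = 125.5 + 17 = 142.5; x' = 1404 − 5.5·125.5 = 713.75.
Buyers' price falls by P* − Pb = 134 − 125.5 = 8.5; sellers' price rises by Ps − P* = 142.5 − 134 = 8.5.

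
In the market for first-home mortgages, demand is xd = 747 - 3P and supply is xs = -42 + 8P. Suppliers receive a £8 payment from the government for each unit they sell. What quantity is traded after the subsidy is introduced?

Pre-subsidy: 747 - 3P = -42 + 8P gives P* = 789/11, x* = 5850/11.
With the subsidy, sellers receive Ps = Pb + 8 for each unit, where Pb is the price buyers pay.
Supply in terms of Pb becomes xs = -42 + 8(Pb + 8) = 22 + 8Pb. Setting this equal to demand: 747 - 3Pb = 22 + 8Pb, so Pb = 725/11.
Sellers receive Ps = 725/11 + 8 = 813/11; x' = 747 − 3·(725/11) = 6042/11.

x' = 6042/11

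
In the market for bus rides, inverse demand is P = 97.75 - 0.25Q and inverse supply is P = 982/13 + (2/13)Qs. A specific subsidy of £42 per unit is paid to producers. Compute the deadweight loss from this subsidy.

Pre-subsidy: 97.75 - 0.25Q = 982/13 + (2/13)Q gives Q* = 55 and P* = 84.
With the subsidy, sellers receive Ps = Pb + 42 for each unit, where Pb is the price buyers pay.
On the curves, Pb = 97.75 - 0.25Q and Ps = 982/13 + (2/13)Q; the wedge Ps − Pb = 42 gives 982/13 + (2/13)Q − (97.75 - 0.25Q) = 42, so Q' = 159.
Then Pb = 97.75 − 0.25·159 = 58 and Ps = 982/13 + (2/13)·159 = 100.
The subsidy expands output by 159 − 55 = 104 past the efficient level; on those units the gap between marginal cost and willingness to pay runs from 0 up to 42.
DWL = ½ × 42 × 104 = 2184.

Deadweight loss = £2184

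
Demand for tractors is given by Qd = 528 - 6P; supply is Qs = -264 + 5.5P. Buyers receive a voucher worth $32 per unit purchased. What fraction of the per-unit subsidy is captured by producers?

Pre-subsidy: 528 - 6P = -264 + 5.5P gives P* = 1584/23, Q* = 2640/23.
With the rebate, buyers effectively pay Pb = Ps − 32, where Ps is the price sellers receive.
Demand in terms of Ps becomes Qd = 528 − 6(Ps − 32) = 720 - 6Ps. Setting this equal to supply: 720 - 6Ps = -264 + 5.5Ps, so Ps = 1968/23.
Buyers pay Pb = 1968/23 − 32 = 1232/23; Q' = -264 + 5.5·(1968/23) = 4752/23.
Buyers' price falls by P* − Pb = 1584/23 − 1232/23 = 352/23; sellers' price rises by Ps − P* = 1968/23 − 1584/23 = 384/23.
So producers capture (384/23)/32 = 12/23 of each unit of subsidy.

Producer share = 12/23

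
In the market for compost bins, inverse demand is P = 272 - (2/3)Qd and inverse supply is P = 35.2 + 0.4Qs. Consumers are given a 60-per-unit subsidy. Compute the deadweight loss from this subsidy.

Pre-subsidy: 272 - (2/3)Q = 35.2 + 0.4Q gives Q* = 222 and P* = 124.
With the rebate, buyers effectively pay Pb = Ps − 60, where Ps is the price sellers receive.
On the curves, Pb = 272 - (2/3)Q and Ps = 35.2 + 0.4Q; the wedge Ps − Pb = 60 gives 35.2 + 0.4Q − (272 - (2/3)Q) = 60, so Q' = 278.25.
Then Pb = 272 − (2/3)·278.25 = 86.5 and Ps = 35.2 + 0.4·278.25 = 146.5.
The subsidy expands output by 278.25 − 222 = 56.25 past the efficient level; on those units the gap between marginal cost and willingness to pay runs from 0 up to 60.
DWL = ½ × 60 × 56.25 = 1687.5.

Deadweight loss = 1687.5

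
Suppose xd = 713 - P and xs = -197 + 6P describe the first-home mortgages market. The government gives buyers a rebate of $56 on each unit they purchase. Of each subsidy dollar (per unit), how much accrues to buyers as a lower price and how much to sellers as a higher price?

Buyers gain $48 per unit; sellers gain $8 per unit

Pre-subsidy: 713 - P = -197 + 6P gives P* = 130, x* = 583.
With the rebate, buyers effectively pay Pb = Ps − 56, where Ps is the price sellers receive.
Demand in terms of Ps becomes xd = 713 − 1(Ps − 56) = 769 - Ps. Setting this equal to supply: 769 - Ps = -197 + 6Ps, so Ps = 138.
Buyers pay Pb = 138 − 56 = 82; x' = -197 + 6·138 = 631.
Buyers' price falls by P* − Pb = 130 − 82 = 48; sellers' price rises by Ps − P* = 138 − 130 = 8.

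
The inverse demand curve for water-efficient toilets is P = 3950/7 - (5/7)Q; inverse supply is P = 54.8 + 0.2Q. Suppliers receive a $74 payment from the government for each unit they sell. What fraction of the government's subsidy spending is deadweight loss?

DWL / government spending = 1295/20422

Pre-subsidy: 3950/7 - (5/7)Q = 54.8 + 0.2Q gives Q* = 557.25 and P* = 166.25.
With the subsidy, sellers receive Ps = Pb + 74 for each unit, where Pb is the price buyers pay.
On the curves, Pb = 3950/7 - (5/7)Q and Ps = 54.8 + 0.2Q; the wedge Ps − Pb = 74 gives 54.8 + 0.2Q − (3950/7 - (5/7)Q) = 74, so Q' = 638.1875.
Then Pb = 3950/7 − (5/7)·638.1875 = 108.4375 and Ps = 54.8 + 0.2·638.1875 = 182.4375.
ΔCS = ½(557.25 + 638.1875)(166.25 − 108.4375) = 34555.615234375; ΔPS = ½(557.25 + 638.1875)(182.4375 − 166.25) = 9675.572265625.
Government spending = 74 × 638.1875 = 47225.875.
DWL = ½ × 74 × (638.1875 − 557.25) = 2994.6875; fraction = 2994.6875 / 47225.875 = 1295/20422.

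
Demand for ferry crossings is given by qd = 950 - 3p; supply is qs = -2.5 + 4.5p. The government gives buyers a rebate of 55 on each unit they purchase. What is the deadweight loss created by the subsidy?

Pre-subsidy: 950 - 3p = -2.5 + 4.5p gives p* = 127, q* = 569.
With the rebate, buyers effectively pay pb = ps − 55, where ps is the price sellers receive.
Demand in terms of ps becomes qd = 950 − 3(ps − 55) = 1115 - 3ps. Setting this equal to supply: 1115 - 3ps = -2.5 + 4.5ps, so ps = 149.
Buyers pay pb = 149 − 55 = 94; q' = -2.5 + 4.5·149 = 668.
The subsidy expands output by 668 − 569 = 99 past the efficient level; on those units the gap between marginal cost and willingness to pay runs from 0 up to 55.
DWL = ½ × 55 × 99 = 2722.5.

Deadweight loss = 2722.5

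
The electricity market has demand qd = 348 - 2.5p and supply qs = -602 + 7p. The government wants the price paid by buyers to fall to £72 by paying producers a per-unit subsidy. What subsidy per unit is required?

Required subsidy s = £38 per unit

At a buyer price of 72, quantity demanded is 348 − 2.5·72 = 168.
Sellers supply 168 only when they receive ps with -602 + 7·ps = 168, i.e. ps = 110.
s = ps − pb = 110 − 72 = 38.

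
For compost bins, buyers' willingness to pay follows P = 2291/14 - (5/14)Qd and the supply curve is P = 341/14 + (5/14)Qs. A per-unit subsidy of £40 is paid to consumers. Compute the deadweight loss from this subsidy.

Pre-subsidy: 2291/14 - (5/14)Q = 341/14 + (5/14)Q gives Q* = 195 and P* = 94.
With the rebate, buyers effectively pay Pb = Ps − 40, where Ps is the price sellers receive.
On the curves, Pb = 2291/14 - (5/14)Q and Ps = 341/14 + (5/14)Q; the wedge Ps − Pb = 40 gives 341/14 + (5/14)Q − (2291/14 - (5/14)Q) = 40, so Q' = 251.
Then Pb = 2291/14 − (5/14)·251 = 74 and Ps = 341/14 + (5/14)·251 = 114.
The subsidy expands output by 251 − 195 = 56 past the efficient level; on those units the gap between marginal cost and willingness to pay runs from 0 up to 40.
DWL = ½ × 40 × 56 = 1120.

Deadweight loss = £1120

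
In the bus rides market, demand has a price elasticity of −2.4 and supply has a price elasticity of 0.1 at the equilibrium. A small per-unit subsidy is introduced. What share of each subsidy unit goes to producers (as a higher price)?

For a small subsidy around the equilibrium, the benefit split depends on the relative slopes, which at a point are proportional to the elasticities.
Buyer share = εs/(εs + |εd|) = 0.1/(0.1 + 2.4) = 0.04; seller share = |εd|/(εs + |εd|) = 0.96.
So producers capture 0.96 of the subsidy.

Producer share = 0.96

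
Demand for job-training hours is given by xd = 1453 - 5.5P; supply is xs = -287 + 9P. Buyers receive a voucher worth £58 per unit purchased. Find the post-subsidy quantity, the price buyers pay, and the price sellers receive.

Pre-subsidy: 1453 - 5.5P = -287 + 9P gives P* = 120, x* = 793.
With the rebate, buyers effectively pay Pb = Ps − 58, where Ps is the price sellers receive.
Demand in terms of Ps becomes xd = 1453 − 5.5(Ps − 58) = 1772 - 5.5Ps. Setting this equal to supply: 1772 - 5.5Ps = -287 + 9Ps, so Ps = 142.
Buyers pay Pb = 142 − 58 = 84; x' = -287 + 9·142 = 991.

x' = 991; buyers pay £84; sellers receive £142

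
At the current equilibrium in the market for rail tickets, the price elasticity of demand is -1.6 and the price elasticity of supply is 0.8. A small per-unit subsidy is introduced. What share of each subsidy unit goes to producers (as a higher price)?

For a small subsidy around the equilibrium, the benefit split depends on the relative slopes, which at a point are proportional to the elasticities.
Buyer share = εs/(εs + |εd|) = 0.8/(0.8 + 1.6) = 1/3; seller share = |εd|/(εs + |εd|) = 2/3.
So producers capture 2/3 of the subsidy.

Producer share = 2/3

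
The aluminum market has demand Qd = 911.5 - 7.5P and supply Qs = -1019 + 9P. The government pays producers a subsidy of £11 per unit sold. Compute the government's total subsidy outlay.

Pre-subsidy: 911.5 - 7.5P = -1019 + 9P gives P* = 117, Q* = 34.
With the subsidy, sellers receive Ps = Pb + 11 for each unit, where Pb is the price buyers pay.
Supply in terms of Pb becomes Qs = -1019 + 9(Pb + 11) = -920 + 9Pb. Setting this equal to demand: 911.5 - 7.5Pb = -920 + 9Pb, so Pb = 111.
Sellers receive Ps = 111 + 11 = 122; Q' = 911.5 − 7.5·111 = 79.
Government outlay = subsidy × quantity = 11 × 79 = 869.

Government cost = £869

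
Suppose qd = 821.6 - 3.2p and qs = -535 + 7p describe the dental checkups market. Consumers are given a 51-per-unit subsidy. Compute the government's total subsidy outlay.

Pre-subsidy: 821.6 - 3.2p = -535 + 7p gives p* = 133, q* = 396.
With the rebate, buyers effectively pay pb = ps − 51, where ps is the price sellers receive.
Demand in terms of ps becomes qd = 821.6 − 3.2(ps − 51) = 984.8 - 3.2ps. Setting this equal to supply: 984.8 - 3.2ps = -535 + 7ps, so ps = 149.
Buyers pay pb = 149 − 51 = 98; q' = -535 + 7·149 = 508.
Government outlay = subsidy × quantity = 51 × 508 = 25908.

Government cost = 25908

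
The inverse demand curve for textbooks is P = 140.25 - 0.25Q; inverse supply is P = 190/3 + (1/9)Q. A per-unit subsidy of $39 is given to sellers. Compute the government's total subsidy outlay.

Government cost = $12519

Pre-subsidy: 140.25 - 0.25Q = 190/3 + (1/9)Q gives Q* = 213 and P* = 87.
With the subsidy, sellers receive Ps = Pb + 39 for each unit, where Pb is the price buyers pay.
On the curves, Pb = 140.25 - 0.25Q and Ps = 190/3 + (1/9)Q; the wedge Ps − Pb = 39 gives 190/3 + (1/9)Q − (140.25 - 0.25Q) = 39, so Q' = 321.
Then Pb = 140.25 − 0.25·321 = 60 and Ps = 190/3 + (1/9)·321 = 99.
Government outlay = subsidy × quantity = 39 × 321 = 12519.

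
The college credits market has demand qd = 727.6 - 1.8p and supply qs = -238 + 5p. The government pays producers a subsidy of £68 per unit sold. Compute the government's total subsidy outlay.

Government cost = £38216

Pre-subsidy: 727.6 - 1.8p = -238 + 5p gives p* = 142, q* = 472.
With the subsidy, sellers receive ps = pb + 68 for each unit, where pb is the price buyers pay.
Supply in terms of pb becomes qs = -238 + 5(pb + 68) = 102 + 5pb. Setting this equal to demand: 727.6 - 1.8pb = 102 + 5pb, so pb = 92.
Sellers receive ps = 92 + 68 = 160; q' = 727.6 − 1.8·92 = 562.
Government outlay = subsidy × quantity = 68 × 562 = 38216.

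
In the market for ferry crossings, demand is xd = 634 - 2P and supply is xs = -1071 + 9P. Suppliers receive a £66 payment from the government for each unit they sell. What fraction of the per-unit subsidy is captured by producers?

Producer share = 2/11

Pre-subsidy: 634 - 2P = -1071 + 9P gives P* = 155, x* = 324.
With the subsidy, sellers receive Ps = Pb + 66 for each unit, where Pb is the price buyers pay.
Supply in terms of Pb becomes xs = -1071 + 9(Pb + 66) = -477 + 9Pb. Setting this equal to demand: 634 - 2Pb = -477 + 9Pb, so Pb = 101.
Sellers receive Ps = 101 + 66 = 167; x' = 634 − 2·101 = 432.
Buyers' price falls by P* − Pb = 155 − 101 = 54; sellers' price rises by Ps − P* = 167 − 155 = 12.
So producers capture 12/66 = 2/11 of each unit of subsidy.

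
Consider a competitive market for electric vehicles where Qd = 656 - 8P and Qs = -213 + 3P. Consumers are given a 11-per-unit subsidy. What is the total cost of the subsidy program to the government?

Government cost = 528

Pre-subsidy: 656 - 8P = -213 + 3P gives P* = 79, Q* = 24.
With the rebate, buyers effectively pay Pb = Ps − 11, where Ps is the price sellers receive.
Demand in terms of Ps becomes Qd = 656 − 8(Ps − 11) = 744 - 8Ps. Setting this equal to supply: 744 - 8Ps = -213 + 3Ps, so Ps = 87.
Buyers pay Pb = 87 − 11 = 76; Q' = -213 + 3·87 = 48.
Government outlay = subsidy × quantity = 11 × 48 = 528.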